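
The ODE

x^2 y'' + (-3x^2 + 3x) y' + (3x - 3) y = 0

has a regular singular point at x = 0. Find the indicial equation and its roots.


Divide by x^2 to reach normal form y'' + P_1(x) y' + P_2(x) y = 0 with P_1(x) = -3 + 3/x and P_2(x) = 3/x - 3/x^2.
x = 0 is a singular point because the y'-coefficient -3 + 3/x has a pole at x = 0 and the y-coefficient 3/x - 3/x^2 has a pole at x = 0.
It is a regular singular point because x P_1(x) = p(x) = 3 - 3x and x^2 P_2(x) = q(x) = 3x - 3 are polynomials, hence analytic at x = 0.
p(0) = 3,  q(0) = -3.
Indicial equation: r(r-1) + p(0) r + q(0) = 0, i.e. r^2 + (p(0) - 1) r + q(0) = 0, i.e. r^2 + 2 r - 3 = 0.
Discriminant: (2)^2 - 4(-3) = 16, so r = (-2 ± 4)/2.
Solving: r_1 = 1, r_2 = -3.

indicial: r^2 + 2 r - 3 = 0; roots r_1 = 1, r_2 = -3


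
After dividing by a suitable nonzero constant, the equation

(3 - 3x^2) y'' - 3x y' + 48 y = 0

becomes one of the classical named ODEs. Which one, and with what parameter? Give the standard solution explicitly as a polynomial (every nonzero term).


All three coefficients share the factor 3; dividing through by 3 gives  (1 - x^2) y'' - x y' + 16 y = 0.
This matches the Chebyshev equation (1 - x^2) y'' - x y' + n^2 y = 0 (note the -x y' term, not -2x y') with n^2 = 16, so n = 4; the polynomial solution is T_4(x).
With y = sum_k a_k x^k, matching x^k gives (k+2)(k+1) a_{k+2} = (k^2 - n^2) a_k = (k - 4)(k + 4) a_k. The right side vanishes at k = 4, so the series with the parity of 4 terminates at degree 4.
Standard normalization: leading coefficient of T_n is 2^(n-1), so a_4 = 2^3 = 8. Work downward with a_k = (k+1)(k+2) a_{k+2} / ((k - 4)(k + 4)):
  a_2 = (3)(4)(8) / ((2 - 4)(2 + 4)) = 96/(-12) = -8
  a_0 = (1)(2)(-8) / ((0 - 4)(0 + 4)) = -16/(-16) = 1
Hence T_4(x) = 8 x^4 - 8 x^2 + 1.

T_4(x); series = 8 x^4 - 8 x^2 + 1


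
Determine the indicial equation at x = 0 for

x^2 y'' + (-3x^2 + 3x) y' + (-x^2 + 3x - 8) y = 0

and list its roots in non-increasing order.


Divide by x^2 to reach normal form y'' + P_1(x) y' + P_2(x) y = 0 with P_1(x) = -3 + 3/x and P_2(x) = -1 + 3/x - 8/x^2.
x = 0 is a singular point because the y'-coefficient -3 + 3/x has a pole at x = 0 and the y-coefficient -1 + 3/x - 8/x^2 has a pole at x = 0.
It is a regular singular point because x P_1(x) = p(x) = 3 - 3x and x^2 P_2(x) = q(x) = -x^2 + 3x - 8 are polynomials, hence analytic at x = 0.
p(0) = 3,  q(0) = -8.
Indicial equation: r(r-1) + p(0) r + q(0) = 0, i.e. r^2 + (p(0) - 1) r + q(0) = 0, i.e. r^2 + 2 r - 8 = 0.
Discriminant: (2)^2 - 4(-8) = 36, so r = (-2 ± 6)/2.
Solving: r_1 = 2, r_2 = -4.

indicial: r^2 + 2 r - 8 = 0; roots r_1 = 2, r_2 = -4


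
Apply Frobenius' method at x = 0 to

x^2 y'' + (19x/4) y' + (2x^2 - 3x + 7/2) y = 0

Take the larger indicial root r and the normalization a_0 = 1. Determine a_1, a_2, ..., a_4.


Write in Frobenius form y'' + (p(x)/x) y' + (q(x)/x^2) y = 0:
  p(x) = 19/4,  q(x) = 2x^2 - 3x + 7/2.
Indicial equation: r(r-1) + (19/4) r + (7/2) = 0 -> roots r_1 = -7/4, r_2 = -2.
Take r = r_1 = -7/4. Let y(x) = x^r sum_{n>=0} a_n x^n with a_0 = 1.
Substitute y = x^r sum a_n x^n and match x^{r+n}. The recurrence is
  D(n) a_n - 3 a_{n-1} + 2 a_{n-2} = 0,  where D(n) = (r+n)(r+n-1) + (19/4)(r+n) + (7/2).
  a_n = [3 a_{n-1} - 2 a_{n-2}] / D(n).
Since the indicial polynomial factors as (r - r_1)(r - r_2), D(n) = (r_1 + n - r_1)(r_1 + n - r_2) = n(n + 1/4).
Evaluating step by step (a_0 = 1):
  n = 1: D(1) = 1(1 + 1/4) = 5/4; numerator = 3(1) = 3; a_1 = (3)/(5/4) = 12/5
  n = 2: D(2) = 2(2 + 1/4) = 9/2; numerator = 3(12/5) - 2(1) = 26/5; a_2 = (26/5)/(9/2) = 52/45
  n = 3: D(3) = 3(3 + 1/4) = 39/4; numerator = 3(52/45) - 2(12/5) = -4/3; a_3 = (-4/3)/(39/4) = -16/117
  n = 4: D(4) = 4(4 + 1/4) = 17; numerator = 3(-16/117) - 2(52/45) = -1592/585; a_4 = (-1592/585)/(17) = -1592/9945

r = -7/4; a_0 = 1; a_1 = 12/5; a_2 = 52/45; a_3 = -16/117; a_4 = -1592/9945


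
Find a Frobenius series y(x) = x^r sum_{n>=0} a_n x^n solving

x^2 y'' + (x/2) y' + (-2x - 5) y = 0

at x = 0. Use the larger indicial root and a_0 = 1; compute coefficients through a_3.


Write in Frobenius form y'' + (p(x)/x) y' + (q(x)/x^2) y = 0:
  p(x) = 1/2,  q(x) = -2x - 5.
Indicial equation: r(r-1) + (1/2) r + (-5) = 0 -> roots r_1 = 5/2, r_2 = -2.
Take r = r_1 = 5/2. Let y(x) = x^r sum_{n>=0} a_n x^n with a_0 = 1.
Substitute y = x^r sum a_n x^n and match x^{r+n}. The recurrence is
  D(n) a_n - 2 a_{n-1} = 0,  where D(n) = (r+n)(r+n-1) + (1/2)(r+n) + (-5).
  a_n = 2 / D(n) * a_{n-1}.
Since the indicial polynomial factors as (r - r_1)(r - r_2), D(n) = (r_1 + n - r_1)(r_1 + n - r_2) = n(n + 9/2).
Evaluating step by step (a_0 = 1):
  n = 1: D(1) = 1(1 + 9/2) = 11/2; numerator = 2(1) = 2; a_1 = (2)/(11/2) = 4/11
  n = 2: D(2) = 2(2 + 9/2) = 13; numerator = 2(4/11) = 8/11; a_2 = (8/11)/(13) = 8/143
  n = 3: D(3) = 3(3 + 9/2) = 45/2; numerator = 2(8/143) = 16/143; a_3 = (16/143)/(45/2) = 32/6435

r = 5/2; a_0 = 1; a_1 = 4/11; a_2 = 8/143; a_3 = 32/6435


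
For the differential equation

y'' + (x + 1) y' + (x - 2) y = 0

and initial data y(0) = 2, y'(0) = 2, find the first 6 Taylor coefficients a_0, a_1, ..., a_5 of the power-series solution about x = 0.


Ansatz: y(x) = sum_{n>=0} a_n x^n, so y'(x) = sum_{n>=1} n a_n x^(n-1) and y''(x) = sum_{n>=2} n(n-1) a_n x^(n-2).
Substitute into P(x) y'' + Q(x) y' + R(x) y = 0 with P(x) = 1, Q(x) = x + 1, R(x) = x - 2, and match powers of x.
Initial conditions: a_0 = 2, a_1 = 2.
Setting the coefficient of each power of x to zero and solving order by order (substituting the coefficients already found):
  x^0: 2 a_2 + a_1 - 2 a_0 = 0  ->  2 a_2 = -a_1 + 2 a_0 = 2  ->  a_2 = 1
  x^1: 6 a_3 + 2 a_2 - a_1 + a_0 = 0  ->  6 a_3 = -2 a_2 + a_1 - a_0 = -2  ->  a_3 = -1/3
  x^2: 12 a_4 + 3 a_3 + a_1 = 0  ->  12 a_4 = -3 a_3 - a_1 = -1  ->  a_4 = -1/12
  x^3: 20 a_5 + 4 a_4 + a_3 + a_2 = 0  ->  20 a_5 = -4 a_4 - a_3 - a_2 = -1/3  ->  a_5 = -1/60
Truncated series: y(x) = 2 + 2 x + x^2 - (1/3) x^3 - (1/12) x^4 - (1/60) x^5 + O(x^6).

a_0 = 2; a_1 = 2; a_2 = 1; a_3 = -1/3; a_4 = -1/12; a_5 = -1/60


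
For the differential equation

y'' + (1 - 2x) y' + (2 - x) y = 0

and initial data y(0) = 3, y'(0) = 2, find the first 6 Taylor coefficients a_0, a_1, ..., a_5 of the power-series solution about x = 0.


Ansatz: y(x) = sum_{n>=0} a_n x^n, so y'(x) = sum_{n>=1} n a_n x^(n-1) and y''(x) = sum_{n>=2} n(n-1) a_n x^(n-2).
Substitute into P(x) y'' + Q(x) y' + R(x) y = 0 with P(x) = 1, Q(x) = 1 - 2x, R(x) = 2 - x, and match powers of x.
Initial conditions: a_0 = 3, a_1 = 2.
Setting the coefficient of each power of x to zero and solving order by order (substituting the coefficients already found):
  x^0: 2 a_2 + a_1 + 2 a_0 = 0  ->  2 a_2 = -a_1 - 2 a_0 = -8  ->  a_2 = -4
  x^1: 6 a_3 + 2 a_2 - a_0 = 0  ->  6 a_3 = -2 a_2 + a_0 = 11  ->  a_3 = 11/6
  x^2: 12 a_4 + 3 a_3 - 2 a_2 - a_1 = 0  ->  12 a_4 = -3 a_3 + 2 a_2 + a_1 = -23/2  ->  a_4 = -23/24
  x^3: 20 a_5 + 4 a_4 - 4 a_3 - a_2 = 0  ->  20 a_5 = -4 a_4 + 4 a_3 + a_2 = 43/6  ->  a_5 = 43/120
Truncated series: y(x) = 3 + 2 x - 4 x^2 + (11/6) x^3 - (23/24) x^4 + (43/120) x^5 + O(x^6).

a_0 = 3; a_1 = 2; a_2 = -4; a_3 = 11/6; a_4 = -23/24; a_5 = 43/120


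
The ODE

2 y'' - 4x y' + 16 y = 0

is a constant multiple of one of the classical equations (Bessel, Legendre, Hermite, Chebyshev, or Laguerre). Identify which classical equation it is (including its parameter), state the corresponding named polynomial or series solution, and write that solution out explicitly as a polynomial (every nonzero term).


All three coefficients share the factor 2; dividing through by 2 gives  y'' - 2x y' + 8 y = 0.
This matches the Hermite equation y'' - 2x y' + 2n y = 0 with 2n = 8, so n = 4; the polynomial solution is H_4(x).
With y = sum_k a_k x^k, matching x^k gives (k+2)(k+1) a_{k+2} = 2(k - n) a_k = 2(k - 4) a_k. The right side vanishes at k = 4, so the series with the parity of 4 terminates at degree 4.
Standard normalization: leading coefficient of H_n is 2^n, so a_4 = 2^4 = 16. Work downward with a_k = (k+1)(k+2) a_{k+2} / (2(k - n)):
  a_2 = (3)(4)(16) / (2(2 - 4)) = 192/(-4) = -48
  a_0 = (1)(2)(-48) / (2(0 - 4)) = -96/(-8) = 12
Hence H_4(x) = 16 x^4 - 48 x^2 + 12.

H_4(x); series = 16 x^4 - 48 x^2 + 12


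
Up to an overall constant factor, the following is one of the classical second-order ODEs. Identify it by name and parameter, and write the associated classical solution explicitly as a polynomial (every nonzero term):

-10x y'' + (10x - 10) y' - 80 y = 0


All three coefficients share the factor -10; dividing through by -10 gives  x y'' + (1 - x) y' + 8 y = 0.
This matches the Laguerre equation x y'' + (1 - x) y' + n y = 0 with n = 8; the polynomial solution is L_8(x).
With y = sum_k a_k x^k, matching x^k gives (k+1)k a_{k+1} + (k+1) a_{k+1} - k a_k + n a_k = 0, i.e. (k+1)^2 a_{k+1} = (k - n) a_k = (k - 8) a_k. The right side vanishes at k = 8, so the series terminates at degree 8.
Standard normalization L_n(0) = 1 gives a_0 = 1. Work upward with a_{k+1} = (k - 8) a_k / (k+1)^2:
  a_1 = (0 - 8)(1) / 1^2 = -8/1 = -8
  a_2 = (1 - 8)(-8) / 2^2 = 56/4 = 14
  a_3 = (2 - 8)(14) / 3^2 = -84/9 = -28/3
  a_4 = (3 - 8)(-28/3) / 4^2 = (140/3)/16 = 35/12
  a_5 = (4 - 8)(35/12) / 5^2 = (-35/3)/25 = -7/15
  a_6 = (5 - 8)(-7/15) / 6^2 = (7/5)/36 = 7/180
  a_7 = (6 - 8)(7/180) / 7^2 = (-7/90)/49 = -1/630
  a_8 = (7 - 8)(-1/630) / 8^2 = (1/630)/64 = 1/40320
Hence L_8(x) = x^8/40320 - x^7/630 + 7 x^6/180 - 7 x^5/15 + 35 x^4/12 - 28 x^3/3 + 14 x^2 - 8 x + 1.

L_8(x); series = x^8/40320 - x^7/630 + 7 x^6/180 - 7 x^5/15 + 35 x^4/12 - 28 x^3/3 + 14 x^2 - 8 x + 1


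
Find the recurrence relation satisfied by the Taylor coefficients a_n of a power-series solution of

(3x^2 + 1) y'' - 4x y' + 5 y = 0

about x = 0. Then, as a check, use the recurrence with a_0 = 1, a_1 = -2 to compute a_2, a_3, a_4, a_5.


Substitute y = sum_n a_n x^n.
(1 + 3 x^2) y'' contributes (n+2)(n+1) a_{n+2} + 3 n(n-1) a_n at x^n.
-4 x y'(x) contributes -4 n a_n at x^n.
5 y(x) contributes 5 a_n at x^n.
Matching x^n: (n+2)(n+1) a_{n+2} + (3 n(n-1) - 4 n + 5) a_n = 0.
Thus a_{n+2} = (-3 n(n-1) + 4 n - 5) / ((n+1)(n+2)) * a_n.

Check with a_0 = 1, a_1 = -2 (apply the recurrence for n = 0, 1, 2, 3): a_0 = 1, a_1 = -2, a_2 = -5/2, a_3 = 1/3, a_4 = 5/8, a_5 = -11/60.

a_(n+2) = (-3 n(n-1) + 4 n - 5) / ((n+1)(n+2)) * a_n; check: a_0 = 1, a_1 = -2, a_2 = -5/2, a_3 = 1/3, a_4 = 5/8, a_5 = -11/60


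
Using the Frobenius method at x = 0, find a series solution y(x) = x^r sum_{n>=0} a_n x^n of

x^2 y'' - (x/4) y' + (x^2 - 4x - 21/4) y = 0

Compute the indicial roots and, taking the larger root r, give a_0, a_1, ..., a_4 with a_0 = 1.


Write in Frobenius form y'' + (p(x)/x) y' + (q(x)/x^2) y = 0:
  p(x) = -1/4,  q(x) = x^2 - 4x - 21/4.
Indicial equation: r(r-1) + (-1/4) r + (-21/4) = 0 -> roots r_1 = 3, r_2 = -7/4.
Take r = r_1 = 3. Let y(x) = x^r sum_{n>=0} a_n x^n with a_0 = 1.
Substitute y = x^r sum a_n x^n and match x^{r+n}. The recurrence is
  D(n) a_n - 4 a_{n-1} + 1 a_{n-2} = 0,  where D(n) = (r+n)(r+n-1) + (-1/4)(r+n) + (-21/4).
  a_n = [4 a_{n-1} - 1 a_{n-2}] / D(n).
Since the indicial polynomial factors as (r - r_1)(r - r_2), D(n) = (r_1 + n - r_1)(r_1 + n - r_2) = n(n + 19/4).
Evaluating step by step (a_0 = 1):
  n = 1: D(1) = 1(1 + 19/4) = 23/4; numerator = 4(1) = 4; a_1 = (4)/(23/4) = 16/23
  n = 2: D(2) = 2(2 + 19/4) = 27/2; numerator = 4(16/23) - 1(1) = 41/23; a_2 = (41/23)/(27/2) = 82/621
  n = 3: D(3) = 3(3 + 19/4) = 93/4; numerator = 4(82/621) - 1(16/23) = -104/621; a_3 = (-104/621)/(93/4) = -416/57753
  n = 4: D(4) = 4(4 + 19/4) = 35; numerator = 4(-416/57753) - 1(82/621) = -9290/57753; a_4 = (-9290/57753)/(35) = -1858/404271

r = 3; a_0 = 1; a_1 = 16/23; a_2 = 82/621; a_3 = -416/57753; a_4 = -1858/404271


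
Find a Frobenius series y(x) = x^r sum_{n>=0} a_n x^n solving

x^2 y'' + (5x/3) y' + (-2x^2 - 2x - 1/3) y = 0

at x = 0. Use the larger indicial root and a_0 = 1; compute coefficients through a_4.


Write in Frobenius form y'' + (p(x)/x) y' + (q(x)/x^2) y = 0:
  p(x) = 5/3,  q(x) = -2x^2 - 2x - 1/3.
Indicial equation: r(r-1) + (5/3) r + (-1/3) = 0 -> roots r_1 = 1/3, r_2 = -1.
Take r = r_1 = 1/3. Let y(x) = x^r sum_{n>=0} a_n x^n with a_0 = 1.
Substitute y = x^r sum a_n x^n and match x^{r+n}. The recurrence is
  D(n) a_n - 2 a_{n-1} - 2 a_{n-2} = 0,  where D(n) = (r+n)(r+n-1) + (5/3)(r+n) + (-1/3).
  a_n = [2 a_{n-1} + 2 a_{n-2}] / D(n).
Since the indicial polynomial factors as (r - r_1)(r - r_2), D(n) = (r_1 + n - r_1)(r_1 + n - r_2) = n(n + 4/3).
Evaluating step by step (a_0 = 1):
  n = 1: D(1) = 1(1 + 4/3) = 7/3; numerator = 2(1) = 2; a_1 = (2)/(7/3) = 6/7
  n = 2: D(2) = 2(2 + 4/3) = 20/3; numerator = 2(6/7) + 2(1) = 26/7; a_2 = (26/7)/(20/3) = 39/70
  n = 3: D(3) = 3(3 + 4/3) = 13; numerator = 2(39/70) + 2(6/7) = 99/35; a_3 = (99/35)/(13) = 99/455
  n = 4: D(4) = 4(4 + 4/3) = 64/3; numerator = 2(99/455) + 2(39/70) = 141/91; a_4 = (141/91)/(64/3) = 423/5824

r = 1/3; a_0 = 1; a_1 = 6/7; a_2 = 39/70; a_3 = 99/455; a_4 = 423/5824


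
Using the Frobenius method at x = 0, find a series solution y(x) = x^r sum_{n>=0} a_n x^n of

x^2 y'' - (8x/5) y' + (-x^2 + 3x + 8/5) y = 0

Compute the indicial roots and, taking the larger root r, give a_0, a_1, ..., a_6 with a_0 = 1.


Write in Frobenius form y'' + (p(x)/x) y' + (q(x)/x^2) y = 0:
  p(x) = -8/5,  q(x) = -x^2 + 3x + 8/5.
Indicial equation: r(r-1) + (-8/5) r + (8/5) = 0 -> roots r_1 = 8/5, r_2 = 1.
Take r = r_1 = 8/5. Let y(x) = x^r sum_{n>=0} a_n x^n with a_0 = 1.
Substitute y = x^r sum a_n x^n and match x^{r+n}. The recurrence is
  D(n) a_n + 3 a_{n-1} - 1 a_{n-2} = 0,  where D(n) = (r+n)(r+n-1) + (-8/5)(r+n) + (8/5).
  a_n = [-3 a_{n-1} + 1 a_{n-2}] / D(n).
Since the indicial polynomial factors as (r - r_1)(r - r_2), D(n) = (r_1 + n - r_1)(r_1 + n - r_2) = n(n + 3/5).
Evaluating step by step (a_0 = 1):
  n = 1: D(1) = 1(1 + 3/5) = 8/5; numerator = -3(1) = -3; a_1 = (-3)/(8/5) = -15/8
  n = 2: D(2) = 2(2 + 3/5) = 26/5; numerator = -3(-15/8) + 1(1) = 53/8; a_2 = (53/8)/(26/5) = 265/208
  n = 3: D(3) = 3(3 + 3/5) = 54/5; numerator = -3(265/208) + 1(-15/8) = -1185/208; a_3 = (-1185/208)/(54/5) = -1975/3744
  n = 4: D(4) = 4(4 + 3/5) = 92/5; numerator = -3(-1975/3744) + 1(265/208) = 3565/1248; a_4 = (3565/1248)/(92/5) = 775/4992
  n = 5: D(5) = 5(5 + 3/5) = 28; numerator = -3(775/4992) + 1(-1975/3744) = -14875/14976; a_5 = (-14875/14976)/(28) = -2125/59904
  n = 6: D(6) = 6(6 + 3/5) = 198/5; numerator = -3(-2125/59904) + 1(775/4992) = 5225/19968; a_6 = (5225/19968)/(198/5) = 2375/359424

r = 8/5; a_0 = 1; a_1 = -15/8; a_2 = 265/208; a_3 = -1975/3744; a_4 = 775/4992; a_5 = -2125/59904; a_6 = 2375/359424


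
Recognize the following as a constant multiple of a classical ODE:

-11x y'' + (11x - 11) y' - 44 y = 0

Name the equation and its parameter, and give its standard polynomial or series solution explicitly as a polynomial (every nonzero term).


All three coefficients share the factor -11; dividing through by -11 gives  x y'' + (1 - x) y' + 4 y = 0.
This matches the Laguerre equation x y'' + (1 - x) y' + n y = 0 with n = 4; the polynomial solution is L_4(x).
With y = sum_k a_k x^k, matching x^k gives (k+1)k a_{k+1} + (k+1) a_{k+1} - k a_k + n a_k = 0, i.e. (k+1)^2 a_{k+1} = (k - n) a_k = (k - 4) a_k. The right side vanishes at k = 4, so the series terminates at degree 4.
Standard normalization L_n(0) = 1 gives a_0 = 1. Work upward with a_{k+1} = (k - 4) a_k / (k+1)^2:
  a_1 = (0 - 4)(1) / 1^2 = -4/1 = -4
  a_2 = (1 - 4)(-4) / 2^2 = 12/4 = 3
  a_3 = (2 - 4)(3) / 3^2 = -6/9 = -2/3
  a_4 = (3 - 4)(-2/3) / 4^2 = (2/3)/16 = 1/24
Hence L_4(x) = x^4/24 - 2 x^3/3 + 3 x^2 - 4 x + 1.

L_4(x); series = x^4/24 - 2 x^3/3 + 3 x^2 - 4 x + 1


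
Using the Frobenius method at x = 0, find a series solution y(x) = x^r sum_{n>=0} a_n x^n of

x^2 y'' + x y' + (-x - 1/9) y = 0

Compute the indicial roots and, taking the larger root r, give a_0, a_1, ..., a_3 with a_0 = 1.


Write in Frobenius form y'' + (p(x)/x) y' + (q(x)/x^2) y = 0:
  p(x) = 1,  q(x) = -x - 1/9.
Indicial equation: r(r-1) + (1) r + (-1/9) = 0 -> roots r_1 = 1/3, r_2 = -1/3.
Take r = r_1 = 1/3. Let y(x) = x^r sum_{n>=0} a_n x^n with a_0 = 1.
Substitute y = x^r sum a_n x^n and match x^{r+n}. The recurrence is
  D(n) a_n - 1 a_{n-1} = 0,  where D(n) = (r+n)(r+n-1) + (1)(r+n) + (-1/9).
  a_n = 1 / D(n) * a_{n-1}.
Since the indicial polynomial factors as (r - r_1)(r - r_2), D(n) = (r_1 + n - r_1)(r_1 + n - r_2) = n(n + 2/3).
Evaluating step by step (a_0 = 1):
  n = 1: D(1) = 1(1 + 2/3) = 5/3; numerator = 1(1) = 1; a_1 = (1)/(5/3) = 3/5
  n = 2: D(2) = 2(2 + 2/3) = 16/3; numerator = 1(3/5) = 3/5; a_2 = (3/5)/(16/3) = 9/80
  n = 3: D(3) = 3(3 + 2/3) = 11; numerator = 1(9/80) = 9/80; a_3 = (9/80)/(11) = 9/880

r = 1/3; a_0 = 1; a_1 = 3/5; a_2 = 9/80; a_3 = 9/880


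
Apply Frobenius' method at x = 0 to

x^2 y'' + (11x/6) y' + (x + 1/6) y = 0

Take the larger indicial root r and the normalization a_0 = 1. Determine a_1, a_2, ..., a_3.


Write in Frobenius form y'' + (p(x)/x) y' + (q(x)/x^2) y = 0:
  p(x) = 11/6,  q(x) = x + 1/6.
Indicial equation: r(r-1) + (11/6) r + (1/6) = 0 -> roots r_1 = -1/3, r_2 = -1/2.
Take r = r_1 = -1/3. Let y(x) = x^r sum_{n>=0} a_n x^n with a_0 = 1.
Substitute y = x^r sum a_n x^n and match x^{r+n}. The recurrence is
  D(n) a_n + 1 a_{n-1} = 0,  where D(n) = (r+n)(r+n-1) + (11/6)(r+n) + (1/6).
  a_n = -1 / D(n) * a_{n-1}.
Since the indicial polynomial factors as (r - r_1)(r - r_2), D(n) = (r_1 + n - r_1)(r_1 + n - r_2) = n(n + 1/6).
Evaluating step by step (a_0 = 1):
  n = 1: D(1) = 1(1 + 1/6) = 7/6; numerator = -1(1) = -1; a_1 = (-1)/(7/6) = -6/7
  n = 2: D(2) = 2(2 + 1/6) = 13/3; numerator = -1(-6/7) = 6/7; a_2 = (6/7)/(13/3) = 18/91
  n = 3: D(3) = 3(3 + 1/6) = 19/2; numerator = -1(18/91) = -18/91; a_3 = (-18/91)/(19/2) = -36/1729

r = -1/3; a_0 = 1; a_1 = -6/7; a_2 = 18/91; a_3 = -36/1729


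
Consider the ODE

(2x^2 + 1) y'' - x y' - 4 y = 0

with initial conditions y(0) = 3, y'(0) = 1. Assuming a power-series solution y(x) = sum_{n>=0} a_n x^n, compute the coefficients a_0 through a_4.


Ansatz: y(x) = sum_{n>=0} a_n x^n, so y'(x) = sum_{n>=1} n a_n x^(n-1) and y''(x) = sum_{n>=2} n(n-1) a_n x^(n-2).
Substitute into P(x) y'' + Q(x) y' + R(x) y = 0 with P(x) = 2x^2 + 1, Q(x) = -x, R(x) = -4, and match powers of x.
Initial conditions: a_0 = 3, a_1 = 1.
Setting the coefficient of each power of x to zero and solving order by order (substituting the coefficients already found):
  x^0: 2 a_2 - 4 a_0 = 0  ->  2 a_2 = 4 a_0 = 12  ->  a_2 = 6
  x^1: 6 a_3 - 5 a_1 = 0  ->  6 a_3 = 5 a_1 = 5  ->  a_3 = 5/6
  x^2: 12 a_4 - 2 a_2 = 0  ->  12 a_4 = 2 a_2 = 12  ->  a_4 = 1
Truncated series: y(x) = 3 + x + 6 x^2 + (5/6) x^3 + x^4 + O(x^5).

a_0 = 3; a_1 = 1; a_2 = 6; a_3 = 5/6; a_4 = 1


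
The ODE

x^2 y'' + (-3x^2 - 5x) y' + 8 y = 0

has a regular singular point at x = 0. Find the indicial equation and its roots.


Divide by x^2 to reach normal form y'' + P_1(x) y' + P_2(x) y = 0 with P_1(x) = -3 - 5/x and P_2(x) = 8/x^2.
x = 0 is a singular point because the y'-coefficient -3 - 5/x has a pole at x = 0 and the y-coefficient 8/x^2 has a pole at x = 0.
It is a regular singular point because x P_1(x) = p(x) = -3x - 5 and x^2 P_2(x) = q(x) = 8 are polynomials, hence analytic at x = 0.
p(0) = -5,  q(0) = 8.
Indicial equation: r(r-1) + p(0) r + q(0) = 0, i.e. r^2 + (p(0) - 1) r + q(0) = 0, i.e. r^2 - 6 r + 8 = 0.
Discriminant: (-6)^2 - 4(8) = 4, so r = (6 ± 2)/2.
Solving: r_1 = 4, r_2 = 2.

indicial: r^2 - 6 r + 8 = 0; roots r_1 = 4, r_2 = 2


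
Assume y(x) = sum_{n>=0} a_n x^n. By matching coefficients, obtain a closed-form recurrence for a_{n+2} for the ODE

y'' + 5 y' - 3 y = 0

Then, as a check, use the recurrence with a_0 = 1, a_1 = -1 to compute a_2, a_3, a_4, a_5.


Substitute y = sum_n a_n x^n.
y''(x) has coefficient (n+2)(n+1) a_{n+2} at x^n;
5 y'(x) has coefficient 5 (n+1) a_{n+1} at x^n;
-3 y(x) has coefficient -3 a_n at x^n.
Matching x^n: (n+2)(n+1) a_{n+2} + 5 (n+1) a_{n+1} - 3 a_n = 0.
Thus a_{n+2} = [-5 (n+1) a_{n+1} + 3 a_n] / ((n+1)(n+2)).

Check with a_0 = 1, a_1 = -1 (apply the recurrence for n = 0, 1, 2, 3): a_0 = 1, a_1 = -1, a_2 = 4, a_3 = -43/6, a_4 = 239/24, a_5 = -331/30.

a_(n+2) = [-5 (n+1) a_(n+1) + 3 a_n] / ((n+1)(n+2)); check: a_0 = 1, a_1 = -1, a_2 = 4, a_3 = -43/6, a_4 = 239/24, a_5 = -331/30


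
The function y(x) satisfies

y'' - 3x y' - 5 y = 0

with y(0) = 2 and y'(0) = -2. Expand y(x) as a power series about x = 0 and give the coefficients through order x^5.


Ansatz: y(x) = sum_{n>=0} a_n x^n, so y'(x) = sum_{n>=1} n a_n x^(n-1) and y''(x) = sum_{n>=2} n(n-1) a_n x^(n-2).
Substitute into P(x) y'' + Q(x) y' + R(x) y = 0 with P(x) = 1, Q(x) = -3x, R(x) = -5, and match powers of x.
Initial conditions: a_0 = 2, a_1 = -2.
Setting the coefficient of each power of x to zero and solving order by order (substituting the coefficients already found):
  x^0: 2 a_2 - 5 a_0 = 0  ->  2 a_2 = 5 a_0 = 10  ->  a_2 = 5
  x^1: 6 a_3 - 8 a_1 = 0  ->  6 a_3 = 8 a_1 = -16  ->  a_3 = -8/3
  x^2: 12 a_4 - 11 a_2 = 0  ->  12 a_4 = 11 a_2 = 55  ->  a_4 = 55/12
  x^3: 20 a_5 - 14 a_3 = 0  ->  20 a_5 = 14 a_3 = -112/3  ->  a_5 = -28/15
Truncated series: y(x) = 2 - 2 x + 5 x^2 - (8/3) x^3 + (55/12) x^4 - (28/15) x^5 + O(x^6).

a_0 = 2; a_1 = -2; a_2 = 5; a_3 = -8/3; a_4 = 55/12; a_5 = -28/15


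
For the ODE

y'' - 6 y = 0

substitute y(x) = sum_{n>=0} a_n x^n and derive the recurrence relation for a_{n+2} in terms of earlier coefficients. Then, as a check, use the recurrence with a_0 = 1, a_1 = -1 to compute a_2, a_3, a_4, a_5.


Substitute y = sum_n a_n x^n into y'' + (const) y = 0.
y''(x) = sum_{n>=0} (n+2)(n+1) a_{n+2} x^n.
The ODE becomes sum_n [(n+2)(n+1) a_{n+2} - 6 a_n] x^n = 0.
Setting each coefficient to zero gives the recurrence:
  (n+2)(n+1) a_{n+2} - 6 a_n = 0,
  a_{n+2} = 6 / ((n+1)(n+2)) a_n.

Check with a_0 = 1, a_1 = -1 (apply the recurrence for n = 0, 1, 2, 3): a_0 = 1, a_1 = -1, a_2 = 3, a_3 = -1, a_4 = 3/2, a_5 = -3/10.

a_{n+2} = 6/((n+1)(n+2)) * a_n; check: a_0 = 1, a_1 = -1, a_2 = 3, a_3 = -1, a_4 = 3/2, a_5 = -3/10


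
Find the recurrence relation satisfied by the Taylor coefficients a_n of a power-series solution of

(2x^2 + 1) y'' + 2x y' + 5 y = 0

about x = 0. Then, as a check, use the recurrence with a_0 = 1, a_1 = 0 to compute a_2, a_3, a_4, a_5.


Substitute y = sum_n a_n x^n.
(1 + 2 x^2) y'' contributes (n+2)(n+1) a_{n+2} + 2 n(n-1) a_n at x^n.
2 x y'(x) contributes 2 n a_n at x^n.
5 y(x) contributes 5 a_n at x^n.
Matching x^n: (n+2)(n+1) a_{n+2} + (2 n(n-1) + 2 n + 5) a_n = 0.
Thus a_{n+2} = (-2 n(n-1) - 2 n - 5) / ((n+1)(n+2)) * a_n.

Check with a_0 = 1, a_1 = 0 (apply the recurrence for n = 0, 1, 2, 3): a_0 = 1, a_1 = 0, a_2 = -5/2, a_3 = 0, a_4 = 65/24, a_5 = 0.

a_(n+2) = (-2 n(n-1) - 2 n - 5) / ((n+1)(n+2)) * a_n; check: a_0 = 1, a_1 = 0, a_2 = -5/2, a_3 = 0, a_4 = 65/24, a_5 = 0


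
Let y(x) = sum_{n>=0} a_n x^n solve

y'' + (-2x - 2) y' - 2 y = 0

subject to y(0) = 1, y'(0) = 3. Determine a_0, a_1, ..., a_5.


Ansatz: y(x) = sum_{n>=0} a_n x^n, so y'(x) = sum_{n>=1} n a_n x^(n-1) and y''(x) = sum_{n>=2} n(n-1) a_n x^(n-2).
Substitute into P(x) y'' + Q(x) y' + R(x) y = 0 with P(x) = 1, Q(x) = -2x - 2, R(x) = -2, and match powers of x.
Initial conditions: a_0 = 1, a_1 = 3.
Setting the coefficient of each power of x to zero and solving order by order (substituting the coefficients already found):
  x^0: 2 a_2 - 2 a_1 - 2 a_0 = 0  ->  2 a_2 = 2 a_1 + 2 a_0 = 8  ->  a_2 = 4
  x^1: 6 a_3 - 4 a_2 - 4 a_1 = 0  ->  6 a_3 = 4 a_2 + 4 a_1 = 28  ->  a_3 = 14/3
  x^2: 12 a_4 - 6 a_3 - 6 a_2 = 0  ->  12 a_4 = 6 a_3 + 6 a_2 = 52  ->  a_4 = 13/3
  x^3: 20 a_5 - 8 a_4 - 8 a_3 = 0  ->  20 a_5 = 8 a_4 + 8 a_3 = 72  ->  a_5 = 18/5
Truncated series: y(x) = 1 + 3 x + 4 x^2 + (14/3) x^3 + (13/3) x^4 + (18/5) x^5 + O(x^6).

a_0 = 1; a_1 = 3; a_2 = 4; a_3 = 14/3; a_4 = 13/3; a_5 = 18/5


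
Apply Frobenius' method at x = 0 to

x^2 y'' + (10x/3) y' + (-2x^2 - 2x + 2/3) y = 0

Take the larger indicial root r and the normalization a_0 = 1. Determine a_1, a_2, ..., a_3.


Write in Frobenius form y'' + (p(x)/x) y' + (q(x)/x^2) y = 0:
  p(x) = 10/3,  q(x) = -2x^2 - 2x + 2/3.
Indicial equation: r(r-1) + (10/3) r + (2/3) = 0 -> roots r_1 = -1/3, r_2 = -2.
Take r = r_1 = -1/3. Let y(x) = x^r sum_{n>=0} a_n x^n with a_0 = 1.
Substitute y = x^r sum a_n x^n and match x^{r+n}. The recurrence is
  D(n) a_n - 2 a_{n-1} - 2 a_{n-2} = 0,  where D(n) = (r+n)(r+n-1) + (10/3)(r+n) + (2/3).
  a_n = [2 a_{n-1} + 2 a_{n-2}] / D(n).
Since the indicial polynomial factors as (r - r_1)(r - r_2), D(n) = (r_1 + n - r_1)(r_1 + n - r_2) = n(n + 5/3).
Evaluating step by step (a_0 = 1):
  n = 1: D(1) = 1(1 + 5/3) = 8/3; numerator = 2(1) = 2; a_1 = (2)/(8/3) = 3/4
  n = 2: D(2) = 2(2 + 5/3) = 22/3; numerator = 2(3/4) + 2(1) = 7/2; a_2 = (7/2)/(22/3) = 21/44
  n = 3: D(3) = 3(3 + 5/3) = 14; numerator = 2(21/44) + 2(3/4) = 27/11; a_3 = (27/11)/(14) = 27/154

r = -1/3; a_0 = 1; a_1 = 3/4; a_2 = 21/44; a_3 = 27/154


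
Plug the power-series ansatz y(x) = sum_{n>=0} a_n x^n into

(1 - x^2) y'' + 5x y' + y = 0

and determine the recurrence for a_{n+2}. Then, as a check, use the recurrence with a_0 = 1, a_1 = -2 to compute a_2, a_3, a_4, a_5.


Substitute y = sum_n a_n x^n.
(1 - 1 x^2) y'' contributes (n+2)(n+1) a_{n+2} - n(n-1) a_n at x^n.
5 x y'(x) contributes 5 n a_n at x^n.
y(x) contributes 1 a_n at x^n.
Matching x^n: (n+2)(n+1) a_{n+2} + (-n(n-1) + 5 n + 1) a_n = 0.
Thus a_{n+2} = (n(n-1) - 5 n - 1) / ((n+1)(n+2)) * a_n.

Check with a_0 = 1, a_1 = -2 (apply the recurrence for n = 0, 1, 2, 3): a_0 = 1, a_1 = -2, a_2 = -1/2, a_3 = 2, a_4 = 3/8, a_5 = -1.

a_(n+2) = (n(n-1) - 5 n - 1) / ((n+1)(n+2)) * a_n; check: a_0 = 1, a_1 = -2, a_2 = -1/2, a_3 = 2, a_4 = 3/8, a_5 = -1


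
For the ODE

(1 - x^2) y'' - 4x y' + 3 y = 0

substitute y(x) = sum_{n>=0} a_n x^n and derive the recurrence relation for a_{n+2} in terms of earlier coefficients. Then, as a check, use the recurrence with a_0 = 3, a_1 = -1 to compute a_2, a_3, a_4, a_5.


Substitute y = sum_n a_n x^n.
(1 - 1 x^2) y'' contributes (n+2)(n+1) a_{n+2} - n(n-1) a_n at x^n.
-4 x y'(x) contributes -4 n a_n at x^n.
3 y(x) contributes 3 a_n at x^n.
Matching x^n: (n+2)(n+1) a_{n+2} + (-n(n-1) - 4 n + 3) a_n = 0.
Thus a_{n+2} = (n(n-1) + 4 n - 3) / ((n+1)(n+2)) * a_n.

Check with a_0 = 3, a_1 = -1 (apply the recurrence for n = 0, 1, 2, 3): a_0 = 3, a_1 = -1, a_2 = -9/2, a_3 = -1/6, a_4 = -21/8, a_5 = -1/8.

a_(n+2) = (n(n-1) + 4 n - 3) / ((n+1)(n+2)) * a_n; check: a_0 = 3, a_1 = -1, a_2 = -9/2, a_3 = -1/6, a_4 = -21/8, a_5 = -1/8


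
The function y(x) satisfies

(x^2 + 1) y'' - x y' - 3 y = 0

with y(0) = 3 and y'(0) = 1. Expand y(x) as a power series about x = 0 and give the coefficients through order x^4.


Ansatz: y(x) = sum_{n>=0} a_n x^n, so y'(x) = sum_{n>=1} n a_n x^(n-1) and y''(x) = sum_{n>=2} n(n-1) a_n x^(n-2).
Substitute into P(x) y'' + Q(x) y' + R(x) y = 0 with P(x) = x^2 + 1, Q(x) = -x, R(x) = -3, and match powers of x.
Initial conditions: a_0 = 3, a_1 = 1.
Setting the coefficient of each power of x to zero and solving order by order (substituting the coefficients already found):
  x^0: 2 a_2 - 3 a_0 = 0  ->  2 a_2 = 3 a_0 = 9  ->  a_2 = 9/2
  x^1: 6 a_3 - 4 a_1 = 0  ->  6 a_3 = 4 a_1 = 4  ->  a_3 = 2/3
  x^2: 12 a_4 - 3 a_2 = 0  ->  12 a_4 = 3 a_2 = 27/2  ->  a_4 = 9/8
Truncated series: y(x) = 3 + x + (9/2) x^2 + (2/3) x^3 + (9/8) x^4 + O(x^5).

a_0 = 3; a_1 = 1; a_2 = 9/2; a_3 = 2/3; a_4 = 9/8


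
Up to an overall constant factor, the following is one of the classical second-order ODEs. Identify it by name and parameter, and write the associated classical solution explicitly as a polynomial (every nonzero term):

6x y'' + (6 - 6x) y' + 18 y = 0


All three coefficients share the factor 6; dividing through by 6 gives  x y'' + (1 - x) y' + 3 y = 0.
This matches the Laguerre equation x y'' + (1 - x) y' + n y = 0 with n = 3; the polynomial solution is L_3(x).
With y = sum_k a_k x^k, matching x^k gives (k+1)k a_{k+1} + (k+1) a_{k+1} - k a_k + n a_k = 0, i.e. (k+1)^2 a_{k+1} = (k - n) a_k = (k - 3) a_k. The right side vanishes at k = 3, so the series terminates at degree 3.
Standard normalization L_n(0) = 1 gives a_0 = 1. Work upward with a_{k+1} = (k - 3) a_k / (k+1)^2:
  a_1 = (0 - 3)(1) / 1^2 = -3/1 = -3
  a_2 = (1 - 3)(-3) / 2^2 = 6/4 = 3/2
  a_3 = (2 - 3)(3/2) / 3^2 = (-3/2)/9 = -1/6
Hence L_3(x) = -x^3/6 + 3 x^2/2 - 3 x + 1.

L_3(x); series = -x^3/6 + 3 x^2/2 - 3 x + 1


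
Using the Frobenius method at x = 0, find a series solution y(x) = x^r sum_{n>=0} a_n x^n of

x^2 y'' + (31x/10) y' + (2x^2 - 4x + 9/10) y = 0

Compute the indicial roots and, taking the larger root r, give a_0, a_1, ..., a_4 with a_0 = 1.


Write in Frobenius form y'' + (p(x)/x) y' + (q(x)/x^2) y = 0:
  p(x) = 31/10,  q(x) = 2x^2 - 4x + 9/10.
Indicial equation: r(r-1) + (31/10) r + (9/10) = 0 -> roots r_1 = -3/5, r_2 = -3/2.
Take r = r_1 = -3/5. Let y(x) = x^r sum_{n>=0} a_n x^n with a_0 = 1.
Substitute y = x^r sum a_n x^n and match x^{r+n}. The recurrence is
  D(n) a_n - 4 a_{n-1} + 2 a_{n-2} = 0,  where D(n) = (r+n)(r+n-1) + (31/10)(r+n) + (9/10).
  a_n = [4 a_{n-1} - 2 a_{n-2}] / D(n).
Since the indicial polynomial factors as (r - r_1)(r - r_2), D(n) = (r_1 + n - r_1)(r_1 + n - r_2) = n(n + 9/10).
Evaluating step by step (a_0 = 1):
  n = 1: D(1) = 1(1 + 9/10) = 19/10; numerator = 4(1) = 4; a_1 = (4)/(19/10) = 40/19
  n = 2: D(2) = 2(2 + 9/10) = 29/5; numerator = 4(40/19) - 2(1) = 122/19; a_2 = (122/19)/(29/5) = 610/551
  n = 3: D(3) = 3(3 + 9/10) = 117/10; numerator = 4(610/551) - 2(40/19) = 120/551; a_3 = (120/551)/(117/10) = 400/21489
  n = 4: D(4) = 4(4 + 9/10) = 98/5; numerator = 4(400/21489) - 2(610/551) = -2420/1131; a_4 = (-2420/1131)/(98/5) = -6050/55419

r = -3/5; a_0 = 1; a_1 = 40/19; a_2 = 610/551; a_3 = 400/21489; a_4 = -6050/55419


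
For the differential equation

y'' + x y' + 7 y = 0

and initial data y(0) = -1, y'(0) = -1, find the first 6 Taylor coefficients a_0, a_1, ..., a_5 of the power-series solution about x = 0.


Ansatz: y(x) = sum_{n>=0} a_n x^n, so y'(x) = sum_{n>=1} n a_n x^(n-1) and y''(x) = sum_{n>=2} n(n-1) a_n x^(n-2).
Substitute into P(x) y'' + Q(x) y' + R(x) y = 0 with P(x) = 1, Q(x) = x, R(x) = 7, and match powers of x.
Initial conditions: a_0 = -1, a_1 = -1.
Setting the coefficient of each power of x to zero and solving order by order (substituting the coefficients already found):
  x^0: 2 a_2 + 7 a_0 = 0  ->  2 a_2 = -7 a_0 = 7  ->  a_2 = 7/2
  x^1: 6 a_3 + 8 a_1 = 0  ->  6 a_3 = -8 a_1 = 8  ->  a_3 = 4/3
  x^2: 12 a_4 + 9 a_2 = 0  ->  12 a_4 = -9 a_2 = -63/2  ->  a_4 = -21/8
  x^3: 20 a_5 + 10 a_3 = 0  ->  20 a_5 = -10 a_3 = -40/3  ->  a_5 = -2/3
Truncated series: y(x) = -1 - x + (7/2) x^2 + (4/3) x^3 - (21/8) x^4 - (2/3) x^5 + O(x^6).

a_0 = -1; a_1 = -1; a_2 = 7/2; a_3 = 4/3; a_4 = -21/8; a_5 = -2/3


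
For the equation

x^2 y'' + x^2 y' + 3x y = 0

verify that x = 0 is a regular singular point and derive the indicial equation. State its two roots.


Divide by x^2 to reach normal form y'' + P_1(x) y' + P_2(x) y = 0 with P_1(x) = 1 and P_2(x) = 3/x.
x = 0 is a singular point because the y-coefficient 3/x has a pole at x = 0.
It is a regular singular point because x P_1(x) = p(x) = x and x^2 P_2(x) = q(x) = 3x are polynomials, hence analytic at x = 0.
p(0) = 0,  q(0) = 0.
Indicial equation: r(r-1) + p(0) r + q(0) = 0, i.e. r^2 + (p(0) - 1) r + q(0) = 0, i.e. r^2 - 1 r = 0.
Discriminant: (-1)^2 - 4(0) = 1, so r = (1 ± 1)/2.
Solving: r_1 = 1, r_2 = 0.

indicial: r^2 - 1 r = 0; roots r_1 = 1, r_2 = 0


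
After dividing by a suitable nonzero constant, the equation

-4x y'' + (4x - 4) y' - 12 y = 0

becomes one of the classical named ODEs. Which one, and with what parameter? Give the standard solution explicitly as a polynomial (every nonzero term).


All three coefficients share the factor -4; dividing through by -4 gives  x y'' + (1 - x) y' + 3 y = 0.
This matches the Laguerre equation x y'' + (1 - x) y' + n y = 0 with n = 3; the polynomial solution is L_3(x).
With y = sum_k a_k x^k, matching x^k gives (k+1)k a_{k+1} + (k+1) a_{k+1} - k a_k + n a_k = 0, i.e. (k+1)^2 a_{k+1} = (k - n) a_k = (k - 3) a_k. The right side vanishes at k = 3, so the series terminates at degree 3.
Standard normalization L_n(0) = 1 gives a_0 = 1. Work upward with a_{k+1} = (k - 3) a_k / (k+1)^2:
  a_1 = (0 - 3)(1) / 1^2 = -3/1 = -3
  a_2 = (1 - 3)(-3) / 2^2 = 6/4 = 3/2
  a_3 = (2 - 3)(3/2) / 3^2 = (-3/2)/9 = -1/6
Hence L_3(x) = -x^3/6 + 3 x^2/2 - 3 x + 1.

L_3(x); series = -x^3/6 + 3 x^2/2 - 3 x + 1


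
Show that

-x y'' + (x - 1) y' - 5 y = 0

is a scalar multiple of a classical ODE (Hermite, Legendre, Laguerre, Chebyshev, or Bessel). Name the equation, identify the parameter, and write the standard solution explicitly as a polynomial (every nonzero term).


All three coefficients share the factor -1; dividing through by -1 gives  x y'' + (1 - x) y' + 5 y = 0.
This matches the Laguerre equation x y'' + (1 - x) y' + n y = 0 with n = 5; the polynomial solution is L_5(x).
With y = sum_k a_k x^k, matching x^k gives (k+1)k a_{k+1} + (k+1) a_{k+1} - k a_k + n a_k = 0, i.e. (k+1)^2 a_{k+1} = (k - n) a_k = (k - 5) a_k. The right side vanishes at k = 5, so the series terminates at degree 5.
Standard normalization L_n(0) = 1 gives a_0 = 1. Work upward with a_{k+1} = (k - 5) a_k / (k+1)^2:
  a_1 = (0 - 5)(1) / 1^2 = -5/1 = -5
  a_2 = (1 - 5)(-5) / 2^2 = 20/4 = 5
  a_3 = (2 - 5)(5) / 3^2 = -15/9 = -5/3
  a_4 = (3 - 5)(-5/3) / 4^2 = (10/3)/16 = 5/24
  a_5 = (4 - 5)(5/24) / 5^2 = (-5/24)/25 = -1/120
Hence L_5(x) = -x^5/120 + 5 x^4/24 - 5 x^3/3 + 5 x^2 - 5 x + 1.

L_5(x); series = -x^5/120 + 5 x^4/24 - 5 x^3/3 + 5 x^2 - 5 x + 1


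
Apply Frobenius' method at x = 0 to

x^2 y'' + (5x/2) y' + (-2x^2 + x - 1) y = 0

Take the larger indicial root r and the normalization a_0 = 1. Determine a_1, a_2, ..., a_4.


Write in Frobenius form y'' + (p(x)/x) y' + (q(x)/x^2) y = 0:
  p(x) = 5/2,  q(x) = -2x^2 + x - 1.
Indicial equation: r(r-1) + (5/2) r + (-1) = 0 -> roots r_1 = 1/2, r_2 = -2.
Take r = r_1 = 1/2. Let y(x) = x^r sum_{n>=0} a_n x^n with a_0 = 1.
Substitute y = x^r sum a_n x^n and match x^{r+n}. The recurrence is
  D(n) a_n + 1 a_{n-1} - 2 a_{n-2} = 0,  where D(n) = (r+n)(r+n-1) + (5/2)(r+n) + (-1).
  a_n = [-1 a_{n-1} + 2 a_{n-2}] / D(n).
Since the indicial polynomial factors as (r - r_1)(r - r_2), D(n) = (r_1 + n - r_1)(r_1 + n - r_2) = n(n + 5/2).
Evaluating step by step (a_0 = 1):
  n = 1: D(1) = 1(1 + 5/2) = 7/2; numerator = -1(1) = -1; a_1 = (-1)/(7/2) = -2/7
  n = 2: D(2) = 2(2 + 5/2) = 9; numerator = -1(-2/7) + 2(1) = 16/7; a_2 = (16/7)/(9) = 16/63
  n = 3: D(3) = 3(3 + 5/2) = 33/2; numerator = -1(16/63) + 2(-2/7) = -52/63; a_3 = (-52/63)/(33/2) = -104/2079
  n = 4: D(4) = 4(4 + 5/2) = 26; numerator = -1(-104/2079) + 2(16/63) = 1160/2079; a_4 = (1160/2079)/(26) = 580/27027

r = 1/2; a_0 = 1; a_1 = -2/7; a_2 = 16/63; a_3 = -104/2079; a_4 = 580/27027


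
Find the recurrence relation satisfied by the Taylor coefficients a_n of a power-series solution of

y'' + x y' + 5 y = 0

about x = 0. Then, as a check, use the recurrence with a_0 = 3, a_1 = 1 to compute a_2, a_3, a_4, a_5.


Substitute y = sum_n a_n x^n.
y''(x) has coefficient (n+2)(n+1) a_{n+2} at x^n;
x y'(x) has coefficient n a_n at x^n (shift);
5 y(x) has coefficient 5 a_n at x^n.
Matching x^n: (n+2)(n+1) a_{n+2} + (n + 5) a_n = 0.
Thus a_{n+2} = (-n - 5) / ((n+1)(n+2)) * a_n.

Check with a_0 = 3, a_1 = 1 (apply the recurrence for n = 0, 1, 2, 3): a_0 = 3, a_1 = 1, a_2 = -15/2, a_3 = -1, a_4 = 35/8, a_5 = 2/5.

a_(n+2) = (-n - 5) / ((n+1)(n+2)) * a_n; check: a_0 = 3, a_1 = 1, a_2 = -15/2, a_3 = -1, a_4 = 35/8, a_5 = 2/5


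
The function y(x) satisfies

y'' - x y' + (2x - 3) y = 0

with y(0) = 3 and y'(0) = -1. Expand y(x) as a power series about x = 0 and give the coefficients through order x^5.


Ansatz: y(x) = sum_{n>=0} a_n x^n, so y'(x) = sum_{n>=1} n a_n x^(n-1) and y''(x) = sum_{n>=2} n(n-1) a_n x^(n-2).
Substitute into P(x) y'' + Q(x) y' + R(x) y = 0 with P(x) = 1, Q(x) = -x, R(x) = 2x - 3, and match powers of x.
Initial conditions: a_0 = 3, a_1 = -1.
Setting the coefficient of each power of x to zero and solving order by order (substituting the coefficients already found):
  x^0: 2 a_2 - 3 a_0 = 0  ->  2 a_2 = 3 a_0 = 9  ->  a_2 = 9/2
  x^1: 6 a_3 - 4 a_1 + 2 a_0 = 0  ->  6 a_3 = 4 a_1 - 2 a_0 = -10  ->  a_3 = -5/3
  x^2: 12 a_4 - 5 a_2 + 2 a_1 = 0  ->  12 a_4 = 5 a_2 - 2 a_1 = 49/2  ->  a_4 = 49/24
  x^3: 20 a_5 - 6 a_3 + 2 a_2 = 0  ->  20 a_5 = 6 a_3 - 2 a_2 = -19  ->  a_5 = -19/20
Truncated series: y(x) = 3 - x + (9/2) x^2 - (5/3) x^3 + (49/24) x^4 - (19/20) x^5 + O(x^6).

a_0 = 3; a_1 = -1; a_2 = 9/2; a_3 = -5/3; a_4 = 49/24; a_5 = -19/20


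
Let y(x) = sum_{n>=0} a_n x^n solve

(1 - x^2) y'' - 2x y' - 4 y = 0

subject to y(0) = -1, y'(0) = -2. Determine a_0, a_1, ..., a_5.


Ansatz: y(x) = sum_{n>=0} a_n x^n, so y'(x) = sum_{n>=1} n a_n x^(n-1) and y''(x) = sum_{n>=2} n(n-1) a_n x^(n-2).
Substitute into P(x) y'' + Q(x) y' + R(x) y = 0 with P(x) = 1 - x^2, Q(x) = -2x, R(x) = -4, and match powers of x.
Initial conditions: a_0 = -1, a_1 = -2.
Setting the coefficient of each power of x to zero and solving order by order (substituting the coefficients already found):
  x^0: 2 a_2 - 4 a_0 = 0  ->  2 a_2 = 4 a_0 = -4  ->  a_2 = -2
  x^1: 6 a_3 - 6 a_1 = 0  ->  6 a_3 = 6 a_1 = -12  ->  a_3 = -2
  x^2: 12 a_4 - 10 a_2 = 0  ->  12 a_4 = 10 a_2 = -20  ->  a_4 = -5/3
  x^3: 20 a_5 - 16 a_3 = 0  ->  20 a_5 = 16 a_3 = -32  ->  a_5 = -8/5
Truncated series: y(x) = -1 - 2 x - 2 x^2 - 2 x^3 - (5/3) x^4 - (8/5) x^5 + O(x^6).

a_0 = -1; a_1 = -2; a_2 = -2; a_3 = -2; a_4 = -5/3; a_5 = -8/5


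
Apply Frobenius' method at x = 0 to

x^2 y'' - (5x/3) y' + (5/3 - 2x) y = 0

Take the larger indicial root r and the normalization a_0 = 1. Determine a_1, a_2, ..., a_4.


Write in Frobenius form y'' + (p(x)/x) y' + (q(x)/x^2) y = 0:
  p(x) = -5/3,  q(x) = 5/3 - 2x.
Indicial equation: r(r-1) + (-5/3) r + (5/3) = 0 -> roots r_1 = 5/3, r_2 = 1.
Take r = r_1 = 5/3. Let y(x) = x^r sum_{n>=0} a_n x^n with a_0 = 1.
Substitute y = x^r sum a_n x^n and match x^{r+n}. The recurrence is
  D(n) a_n - 2 a_{n-1} = 0,  where D(n) = (r+n)(r+n-1) + (-5/3)(r+n) + (5/3).
  a_n = 2 / D(n) * a_{n-1}.
Since the indicial polynomial factors as (r - r_1)(r - r_2), D(n) = (r_1 + n - r_1)(r_1 + n - r_2) = n(n + 2/3).
Evaluating step by step (a_0 = 1):
  n = 1: D(1) = 1(1 + 2/3) = 5/3; numerator = 2(1) = 2; a_1 = (2)/(5/3) = 6/5
  n = 2: D(2) = 2(2 + 2/3) = 16/3; numerator = 2(6/5) = 12/5; a_2 = (12/5)/(16/3) = 9/20
  n = 3: D(3) = 3(3 + 2/3) = 11; numerator = 2(9/20) = 9/10; a_3 = (9/10)/(11) = 9/110
  n = 4: D(4) = 4(4 + 2/3) = 56/3; numerator = 2(9/110) = 9/55; a_4 = (9/55)/(56/3) = 27/3080

r = 5/3; a_0 = 1; a_1 = 6/5; a_2 = 9/20; a_3 = 9/110; a_4 = 27/3080


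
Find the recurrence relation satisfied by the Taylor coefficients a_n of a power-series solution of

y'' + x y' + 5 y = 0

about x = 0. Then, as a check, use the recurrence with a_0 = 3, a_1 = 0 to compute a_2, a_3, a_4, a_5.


Substitute y = sum_n a_n x^n.
y''(x) has coefficient (n+2)(n+1) a_{n+2} at x^n;
x y'(x) has coefficient n a_n at x^n (shift);
5 y(x) has coefficient 5 a_n at x^n.
Matching x^n: (n+2)(n+1) a_{n+2} + (n + 5) a_n = 0.
Thus a_{n+2} = (-n - 5) / ((n+1)(n+2)) * a_n.

Check with a_0 = 3, a_1 = 0 (apply the recurrence for n = 0, 1, 2, 3): a_0 = 3, a_1 = 0, a_2 = -15/2, a_3 = 0, a_4 = 35/8, a_5 = 0.

a_(n+2) = (-n - 5) / ((n+1)(n+2)) * a_n; check: a_0 = 3, a_1 = 0, a_2 = -15/2, a_3 = 0, a_4 = 35/8, a_5 = 0


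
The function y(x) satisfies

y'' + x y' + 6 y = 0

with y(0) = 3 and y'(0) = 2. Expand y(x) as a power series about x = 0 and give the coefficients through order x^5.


Ansatz: y(x) = sum_{n>=0} a_n x^n, so y'(x) = sum_{n>=1} n a_n x^(n-1) and y''(x) = sum_{n>=2} n(n-1) a_n x^(n-2).
Substitute into P(x) y'' + Q(x) y' + R(x) y = 0 with P(x) = 1, Q(x) = x, R(x) = 6, and match powers of x.
Initial conditions: a_0 = 3, a_1 = 2.
Setting the coefficient of each power of x to zero and solving order by order (substituting the coefficients already found):
  x^0: 2 a_2 + 6 a_0 = 0  ->  2 a_2 = -6 a_0 = -18  ->  a_2 = -9
  x^1: 6 a_3 + 7 a_1 = 0  ->  6 a_3 = -7 a_1 = -14  ->  a_3 = -7/3
  x^2: 12 a_4 + 8 a_2 = 0  ->  12 a_4 = -8 a_2 = 72  ->  a_4 = 6
  x^3: 20 a_5 + 9 a_3 = 0  ->  20 a_5 = -9 a_3 = 21  ->  a_5 = 21/20
Truncated series: y(x) = 3 + 2 x - 9 x^2 - (7/3) x^3 + 6 x^4 + (21/20) x^5 + O(x^6).

a_0 = 3; a_1 = 2; a_2 = -9; a_3 = -7/3; a_4 = 6; a_5 = 21/20
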